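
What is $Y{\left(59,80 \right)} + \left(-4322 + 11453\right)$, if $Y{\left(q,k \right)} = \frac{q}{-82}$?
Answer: $\frac{584683}{82} \approx 7130.3$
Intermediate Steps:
$Y{\left(q,k \right)} = - \frac{q}{82}$ ($Y{\left(q,k \right)} = q \left(- \frac{1}{82}\right) = - \frac{q}{82}$)
$Y{\left(59,80 \right)} + \left(-4322 + 11453\right) = \left(- \frac{1}{82}\right) 59 + \left(-4322 + 11453\right) = - \frac{59}{82} + 7131 = \frac{584683}{82}$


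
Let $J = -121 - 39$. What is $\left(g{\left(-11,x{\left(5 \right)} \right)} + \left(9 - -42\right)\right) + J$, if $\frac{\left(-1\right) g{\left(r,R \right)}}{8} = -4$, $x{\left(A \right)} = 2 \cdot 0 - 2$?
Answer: $-77$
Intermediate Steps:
$x{\left(A \right)} = -2$ ($x{\left(A \right)} = 0 - 2 = -2$)
$g{\left(r,R \right)} = 32$ ($g{\left(r,R \right)} = \left(-8\right) \left(-4\right) = 32$)
$J = -160$ ($J = -121 - 39 = -160$)
$\left(g{\left(-11,x{\left(5 \right)} \right)} + \left(9 - -42\right)\right) + J = \left(32 + \left(9 - -42\right)\right) - 160 = \left(32 + \left(9 + 42\right)\right) - 160 = \left(32 + 51\right) - 160 = 83 - 160 = -77$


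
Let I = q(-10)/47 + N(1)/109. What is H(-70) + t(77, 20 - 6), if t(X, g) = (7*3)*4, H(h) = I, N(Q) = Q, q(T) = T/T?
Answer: 430488/5123 ≈ 84.030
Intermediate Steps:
q(T) = 1
I = 156/5123 (I = 1/47 + 1/109 = 156/5123 ≈ 0.030451)
H(h) = 156/5123
t(X, g) = 84 (t(X, g) = 21*4 = 84)
H(-70) + t(77, 20 - 6) = 156/5123 + 84 = 430488/5123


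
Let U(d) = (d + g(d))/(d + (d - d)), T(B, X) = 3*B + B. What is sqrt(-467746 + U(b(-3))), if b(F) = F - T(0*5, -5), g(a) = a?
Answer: 4*I*sqrt(29234) ≈ 683.92*I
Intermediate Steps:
T(B, X) = 4*B
b(F) = F (b(F) = F - 4*0*5 = F - 4*0 = F - 1*0 = F + 0 = F)
U(d) = 2 (U(d) = (d + d)/(d + (d - d)) = (2*d)/(d + 0) = (2*d)/d = 2)
sqrt(-467746 + U(b(-3))) = sqrt(-467746 + 2) = sqrt(-467744) = 4*I*sqrt(29234)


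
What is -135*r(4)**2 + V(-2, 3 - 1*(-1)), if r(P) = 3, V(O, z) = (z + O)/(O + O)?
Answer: -2431/2 ≈ -1215.5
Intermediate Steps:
V(O, z) = (O + z)/(2*O) (V(O, z) = (O + z)/((2*O)) = (O + z)*(1/(2*O)) = (O + z)/(2*O))
-135*r(4)**2 + V(-2, 3 - 1*(-1)) = -135*3**2 + (1/2)*(-2 + (3 - 1*(-1)))/(-2) = -135*9 + (1/2)*(-1/2)*(-2 + (3 + 1)) = -1215 + (1/2)*(-1/2)*(-2 + 4) = -1215 + (1/2)*(-1/2)*2 = -1215 - 1/2 = -2431/2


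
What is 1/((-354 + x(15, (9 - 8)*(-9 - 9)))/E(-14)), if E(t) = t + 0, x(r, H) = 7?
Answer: 14/347 ≈ 0.040346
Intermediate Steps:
E(t) = t
1/((-354 + x(15, (9 - 8)*(-9 - 9)))/E(-14)) = 1/((-354 + 7)/(-14)) = 1/(-347*(-1/14)) = 1/(347/14) = 14/347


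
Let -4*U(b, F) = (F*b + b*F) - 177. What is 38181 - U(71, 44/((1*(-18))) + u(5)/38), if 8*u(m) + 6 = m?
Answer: 208208809/5472 ≈ 38050.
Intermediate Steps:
u(m) = -¾ + m/8
U(b, F) = 177/4 - F*b/2 (U(b, F) = -((F*b + b*F) - 177)/4 = -((F*b + F*b) - 177)/4 = -(2*F*b - 177)/4 = -(-177 + 2*F*b)/4 = 177/4 - F*b/2)
38181 - U(71, 44/((1*(-18))) + u(5)/38) = 38181 - (177/4 - ½*(44/((1*(-18))) + (-¾ + (⅛)*5)/38)*71) = 38181 - (177/4 - ½*(44/(-18) + (-¾ + 5/8)*(1/38))*71) = 38181 - (177/4 - ½*(44*(-1/18) - ⅛*1/38)*71) = 38181 - (177/4 - ½*(-22/9 - 1/304)*71) = 38181 - (177/4 - ½*(-6697/2736)*71) = 38181 - (177/4 + 475487/5472) = 38181 - 1*717623/5472 = 38181 - 717623/5472 = 208208809/5472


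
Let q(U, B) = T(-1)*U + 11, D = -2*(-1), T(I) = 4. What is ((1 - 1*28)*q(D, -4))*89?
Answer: -45657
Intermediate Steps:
D = 2
q(U, B) = 11 + 4*U (q(U, B) = 4*U + 11 = 11 + 4*U)
((1 - 1*28)*q(D, -4))*89 = ((1 - 1*28)*(11 + 4*2))*89 = ((1 - 28)*(11 + 8))*89 = -27*19*89 = -513*89 = -45657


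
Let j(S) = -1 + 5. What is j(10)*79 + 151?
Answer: 467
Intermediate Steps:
j(S) = 4
j(10)*79 + 151 = 4*79 + 151 = 316 + 151 = 467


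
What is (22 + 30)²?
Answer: 2704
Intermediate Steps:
(22 + 30)² = 52² = 2704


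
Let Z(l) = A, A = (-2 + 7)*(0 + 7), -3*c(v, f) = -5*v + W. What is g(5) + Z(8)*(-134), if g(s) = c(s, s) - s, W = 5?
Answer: -14065/3 ≈ -4688.3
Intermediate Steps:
c(v, f) = -5/3 + 5*v/3 (c(v, f) = -(-5*v + 5)/3 = -(5 - 5*v)/3 = -5/3 + 5*v/3)
A = 35 (A = 5*7 = 35)
Z(l) = 35
g(s) = -5/3 + 2*s/3 (g(s) = (-5/3 + 5*s/3) - s = -5/3 + 2*s/3)
g(5) + Z(8)*(-134) = (-5/3 + (2/3)*5) + 35*(-134) = (-5/3 + 10/3) - 4690 = 5/3 - 4690 = -14065/3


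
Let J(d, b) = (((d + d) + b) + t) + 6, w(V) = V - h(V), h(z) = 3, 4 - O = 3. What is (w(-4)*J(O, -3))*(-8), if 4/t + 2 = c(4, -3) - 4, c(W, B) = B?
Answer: 2296/9 ≈ 255.11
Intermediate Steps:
O = 1 (O = 4 - 1*3 = 4 - 3 = 1)
t = -4/9 (t = 4/(-2 + (-3 - 4)) = 4/(-2 - 7) = 4/(-9) = 4*(-⅑) = -4/9 ≈ -0.44444)
w(V) = -3 + V (w(V) = V - 1*3 = V - 3 = -3 + V)
J(d, b) = 50/9 + b + 2*d (J(d, b) = (((d + d) + b) - 4/9) + 6 = ((2*d + b) - 4/9) + 6 = ((b + 2*d) - 4/9) + 6 = (-4/9 + b + 2*d) + 6 = 50/9 + b + 2*d)
(w(-4)*J(O, -3))*(-8) = ((-3 - 4)*(50/9 - 3 + 2*1))*(-8) = -7*(50/9 - 3 + 2)*(-8) = -7*41/9*(-8) = -287/9*(-8) = 2296/9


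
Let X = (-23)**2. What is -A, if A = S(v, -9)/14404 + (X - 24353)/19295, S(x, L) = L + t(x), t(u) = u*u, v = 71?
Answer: 61517114/69481295 ≈ 0.88538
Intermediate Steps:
X = 529
t(u) = u**2
S(x, L) = L + x**2
A = -61517114/69481295 (A = (-9 + 71**2)/14404 + (529 - 24353)/19295 = (-9 + 5041)*(1/14404) - 23824*1/19295 = 5032*(1/14404) - 23824/19295 = 1258/3601 - 23824/19295 = -61517114/69481295 ≈ -0.88538)
-A = -1*(-61517114/69481295) = 61517114/69481295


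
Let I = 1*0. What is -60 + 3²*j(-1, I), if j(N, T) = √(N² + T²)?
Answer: -51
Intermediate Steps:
I = 0
-60 + 3²*j(-1, I) = -60 + 3²*√((-1)² + 0²) = -60 + 9*√(1 + 0) = -60 + 9*√1 = -60 + 9*1 = -60 + 9 = -51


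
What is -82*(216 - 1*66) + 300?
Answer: -12000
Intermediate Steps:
-82*(216 - 1*66) + 300 = -82*(216 - 66) + 300 = -82*150 + 300 = -12300 + 300 = -12000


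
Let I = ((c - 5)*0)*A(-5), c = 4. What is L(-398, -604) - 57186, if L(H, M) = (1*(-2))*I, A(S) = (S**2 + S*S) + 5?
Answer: -57186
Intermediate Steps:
A(S) = 5 + 2*S**2 (A(S) = (S**2 + S**2) + 5 = 2*S**2 + 5 = 5 + 2*S**2)
I = 0 (I = ((4 - 5)*0)*(5 + 2*(-5)**2) = (-1*0)*(5 + 2*25) = 0*(5 + 50) = 0*55 = 0)
L(H, M) = 0 (L(H, M) = (1*(-2))*0 = -2*0 = 0)
L(-398, -604) - 57186 = 0 - 57186 = -57186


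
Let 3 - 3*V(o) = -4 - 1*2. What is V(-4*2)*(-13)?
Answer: -39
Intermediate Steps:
V(o) = 3 (V(o) = 1 - (-4 - 1*2)/3 = 1 - (-4 - 2)/3 = 1 - 1/3*(-6) = 1 + 2 = 3)
V(-4*2)*(-13) = 3*(-13) = -39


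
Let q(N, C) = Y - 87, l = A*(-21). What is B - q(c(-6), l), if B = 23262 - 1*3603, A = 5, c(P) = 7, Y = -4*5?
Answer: 19766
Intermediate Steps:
Y = -20
l = -105 (l = 5*(-21) = -105)
q(N, C) = -107 (q(N, C) = -20 - 87 = -107)
B = 19659 (B = 23262 - 3603 = 19659)
B - q(c(-6), l) = 19659 - 1*(-107) = 19659 + 107 = 19766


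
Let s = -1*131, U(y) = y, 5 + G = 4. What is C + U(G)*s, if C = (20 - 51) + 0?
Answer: 100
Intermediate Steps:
G = -1 (G = -5 + 4 = -1)
C = -31 (C = -31 + 0 = -31)
s = -131
C + U(G)*s = -31 - 1*(-131) = -31 + 131 = 100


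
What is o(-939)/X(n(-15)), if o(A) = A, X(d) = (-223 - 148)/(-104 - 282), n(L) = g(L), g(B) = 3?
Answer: -362454/371 ≈ -976.96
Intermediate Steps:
n(L) = 3
X(d) = 371/386 (X(d) = -371/(-386) = -371*(-1/386) = 371/386)
o(-939)/X(n(-15)) = -939/371/386 = -939*386/371 = -362454/371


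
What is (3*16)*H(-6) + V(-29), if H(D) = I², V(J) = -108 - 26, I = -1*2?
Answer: 58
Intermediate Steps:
I = -2
V(J) = -134
H(D) = 4 (H(D) = (-2)² = 4)
(3*16)*H(-6) + V(-29) = (3*16)*4 - 134 = 48*4 - 134 = 192 - 134 = 58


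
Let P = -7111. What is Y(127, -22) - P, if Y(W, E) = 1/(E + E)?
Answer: 312883/44 ≈ 7111.0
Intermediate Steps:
Y(W, E) = 1/(2*E)
Y(127, -22) - P = (½)/(-22) - 1*(-7111) = (½)*(-1/22) + 7111 = -1/44 + 7111 = 312883/44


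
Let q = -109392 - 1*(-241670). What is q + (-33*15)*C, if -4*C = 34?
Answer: 272971/2 ≈ 1.3649e+5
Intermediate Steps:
C = -17/2 (C = -¼*34 = -17/2 ≈ -8.5000)
q = 132278 (q = -109392 + 241670 = 132278)
q + (-33*15)*C = 132278 - 33*15*(-17/2) = 132278 - 495*(-17/2) = 132278 + 8415/2 = 272971/2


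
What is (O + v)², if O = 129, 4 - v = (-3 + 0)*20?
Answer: 37249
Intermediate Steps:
v = 64 (v = 4 - (-3 + 0)*20 = 4 - (-3)*20 = 4 - 1*(-60) = 4 + 60 = 64)
(O + v)² = (129 + 64)² = 193² = 37249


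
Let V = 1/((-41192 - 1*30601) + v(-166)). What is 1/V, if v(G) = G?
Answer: -71959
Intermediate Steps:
V = -1/71959 (V = 1/((-41192 - 1*30601) - 166) = 1/((-41192 - 30601) - 166) = 1/(-71793 - 166) = 1/(-71959) = -1/71959 ≈ -1.3897e-5)
1/V = 1/(-1/71959) = -71959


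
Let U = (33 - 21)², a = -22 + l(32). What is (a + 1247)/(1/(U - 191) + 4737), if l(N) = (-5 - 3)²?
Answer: 60583/222638 ≈ 0.27211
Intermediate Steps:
l(N) = 64 (l(N) = (-8)² = 64)
a = 42 (a = -22 + 64 = 42)
U = 144 (U = 12² = 144)
(a + 1247)/(1/(U - 191) + 4737) = (42 + 1247)/(1/(144 - 191) + 4737) = 1289/(1/(-47) + 4737) = 1289/(-1/47 + 4737) = 1289/(222638/47) = 1289*(47/222638) = 60583/222638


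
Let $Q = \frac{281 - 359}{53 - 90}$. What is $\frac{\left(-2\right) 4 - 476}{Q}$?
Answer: $- \frac{8954}{39} \approx -229.59$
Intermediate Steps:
$Q = \frac{78}{37}$ ($Q = - \frac{78}{-37} = \left(-78\right) \left(- \frac{1}{37}\right) = \frac{78}{37} \approx 2.1081$)
$\frac{\left(-2\right) 4 - 476}{Q} = \frac{\left(-2\right) 4 - 476}{\frac{78}{37}} = \left(-8 - 476\right) \frac{37}{78} = \left(-484\right) \frac{37}{78} = - \frac{8954}{39}$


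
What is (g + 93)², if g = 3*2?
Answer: 9801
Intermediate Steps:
g = 6
(g + 93)² = (6 + 93)² = 99² = 9801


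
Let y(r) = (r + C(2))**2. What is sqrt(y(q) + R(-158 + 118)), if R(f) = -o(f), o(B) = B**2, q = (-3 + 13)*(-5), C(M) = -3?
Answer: sqrt(1209) ≈ 34.771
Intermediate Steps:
q = -50 (q = 10*(-5) = -50)
y(r) = (-3 + r)**2 (y(r) = (r - 3)**2 = (-3 + r)**2)
R(f) = -f**2
sqrt(y(q) + R(-158 + 118)) = sqrt((-3 - 50)**2 - (-158 + 118)**2) = sqrt((-53)**2 - 1*(-40)**2) = sqrt(2809 - 1*1600) = sqrt(2809 - 1600) = sqrt(1209)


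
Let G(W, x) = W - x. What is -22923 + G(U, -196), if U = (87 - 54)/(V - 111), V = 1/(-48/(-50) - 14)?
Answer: -822978155/36211 ≈ -22727.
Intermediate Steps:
V = -25/326 (V = 1/(-48*(-1/50) - 14) = 1/(24/25 - 14) = 1/(-326/25) = -25/326 ≈ -0.076687)
U = -10758/36211 (U = (87 - 54)/(-25/326 - 111) = 33/(-36211/326) = 33*(-326/36211) = -10758/36211 ≈ -0.29709)
-22923 + G(U, -196) = -22923 + (-10758/36211 - 1*(-196)) = -22923 + (-10758/36211 + 196) = -22923 + 7086598/36211 = -822978155/36211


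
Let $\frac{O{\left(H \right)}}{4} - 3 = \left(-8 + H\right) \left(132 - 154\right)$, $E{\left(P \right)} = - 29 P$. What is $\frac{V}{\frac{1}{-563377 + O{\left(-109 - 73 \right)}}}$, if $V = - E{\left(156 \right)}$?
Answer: $-2473021980$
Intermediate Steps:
$V = 4524$ ($V = - \left(-29\right) 156 = \left(-1\right) \left(-4524\right) = 4524$)
$O{\left(H \right)} = 716 - 88 H$ ($O{\left(H \right)} = 12 + 4 \left(-8 + H\right) \left(132 - 154\right) = 12 + 4 \left(-8 + H\right) \left(-22\right) = 12 + 4 \left(176 - 22 H\right) = 12 - \left(-704 + 88 H\right) = 716 - 88 H$)
$\frac{V}{\frac{1}{-563377 + O{\left(-109 - 73 \right)}}} = \frac{4524}{\frac{1}{-563377 - \left(-716 + 88 \left(-109 - 73\right)\right)}} = \frac{4524}{\frac{1}{-563377 + \left(716 - -16016\right)}} = \frac{4524}{\frac{1}{-563377 + \left(716 + 16016\right)}} = \frac{4524}{\frac{1}{-563377 + 16732}} = \frac{4524}{\frac{1}{-546645}} = \frac{4524}{- \frac{1}{546645}} = 4524 \left(-546645\right) = -2473021980$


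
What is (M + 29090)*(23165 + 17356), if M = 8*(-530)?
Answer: 1006946850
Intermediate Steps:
M = -4240
(M + 29090)*(23165 + 17356) = (-4240 + 29090)*(23165 + 17356) = 24850*40521 = 1006946850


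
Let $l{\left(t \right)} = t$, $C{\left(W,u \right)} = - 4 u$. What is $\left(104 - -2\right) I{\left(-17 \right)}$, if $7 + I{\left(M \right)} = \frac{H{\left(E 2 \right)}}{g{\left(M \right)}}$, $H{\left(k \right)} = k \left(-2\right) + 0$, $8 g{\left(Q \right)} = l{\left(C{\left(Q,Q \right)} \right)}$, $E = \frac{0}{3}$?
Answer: $-742$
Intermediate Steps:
$E = 0$ ($E = 0 \cdot \frac{1}{3} = 0$)
$g{\left(Q \right)} = - \frac{Q}{2}$ ($g{\left(Q \right)} = \frac{\left(-4\right) Q}{8} = - \frac{Q}{2}$)
$H{\left(k \right)} = - 2 k$ ($H{\left(k \right)} = - 2 k + 0 = - 2 k$)
$I{\left(M \right)} = -7$ ($I{\left(M \right)} = -7 + \frac{\left(-2\right) 0 \cdot 2}{\left(- \frac{1}{2}\right) M} = -7 + \left(-2\right) 0 \left(- \frac{2}{M}\right) = -7 + 0 \left(- \frac{2}{M}\right) = -7 + 0 = -7$)
$\left(104 - -2\right) I{\left(-17 \right)} = \left(104 - -2\right) \left(-7\right) = \left(104 + 2\right) \left(-7\right) = 106 \left(-7\right) = -742$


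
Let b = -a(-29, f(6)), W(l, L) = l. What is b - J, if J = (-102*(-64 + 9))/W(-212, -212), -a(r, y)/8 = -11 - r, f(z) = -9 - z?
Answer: 18069/106 ≈ 170.46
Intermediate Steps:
a(r, y) = 88 + 8*r (a(r, y) = -8*(-11 - r) = 88 + 8*r)
J = -2805/106 (J = -102*(-64 + 9)/(-212) = -102*(-55)*(-1/212) = 5610*(-1/212) = -2805/106 ≈ -26.462)
b = 144 (b = -(88 + 8*(-29)) = -(88 - 232) = -1*(-144) = 144)
b - J = 144 - 1*(-2805/106) = 144 + 2805/106 = 18069/106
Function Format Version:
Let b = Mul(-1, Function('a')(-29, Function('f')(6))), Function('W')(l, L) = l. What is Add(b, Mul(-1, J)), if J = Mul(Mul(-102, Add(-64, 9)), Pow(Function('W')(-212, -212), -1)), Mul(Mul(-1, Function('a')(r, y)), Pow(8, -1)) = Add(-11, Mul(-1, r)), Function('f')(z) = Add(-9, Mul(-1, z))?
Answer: Rational(18069, 106) ≈ 170.46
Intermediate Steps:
Function('a')(r, y) = Add(88, Mul(8, r)) (Function('a')(r, y) = Mul(-8, Add(-11, Mul(-1, r))) = Add(88, Mul(8, r)))
J = Rational(-2805, 106) (J = Mul(Mul(-102, Add(-64, 9)), Pow(-212, -1)) = Mul(Mul(-102, -55), Rational(-1, 212)) = Mul(5610, Rational(-1, 212)) = Rational(-2805, 106) ≈ -26.462)
b = 144 (b = Mul(-1, Add(88, Mul(8, -29))) = Mul(-1, Add(88, -232)) = Mul(-1, -144) = 144)
Add(b, Mul(-1, J)) = Add(144, Mul(-1, Rational(-2805, 106))) = Add(144, Rational(2805, 106)) = Rational(18069, 106)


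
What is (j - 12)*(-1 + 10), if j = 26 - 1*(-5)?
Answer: 171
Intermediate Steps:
j = 31 (j = 26 + 5 = 31)
(j - 12)*(-1 + 10) = (31 - 12)*(-1 + 10) = 19*9 = 171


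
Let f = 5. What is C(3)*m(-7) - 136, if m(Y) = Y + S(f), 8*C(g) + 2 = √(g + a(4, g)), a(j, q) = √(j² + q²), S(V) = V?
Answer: -271/2 - √2/2 ≈ -136.21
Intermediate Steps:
C(g) = -¼ + √(g + √(16 + g²))/8 (C(g) = -¼ + √(g + √(4² + g²))/8 = -¼ + √(g + √(16 + g²))/8)
m(Y) = 5 + Y (m(Y) = Y + 5 = 5 + Y)
C(3)*m(-7) - 136 = (-¼ + √(3 + √(16 + 3²))/8)*(5 - 7) - 136 = (-¼ + √(3 + √(16 + 9))/8)*(-2) - 136 = (-¼ + √(3 + √25)/8)*(-2) - 136 = (-¼ + √(3 + 5)/8)*(-2) - 136 = (-¼ + √8/8)*(-2) - 136 = (-¼ + (2*√2)/8)*(-2) - 136 = (-¼ + √2/4)*(-2) - 136 = (½ - √2/2) - 136 = -271/2 - √2/2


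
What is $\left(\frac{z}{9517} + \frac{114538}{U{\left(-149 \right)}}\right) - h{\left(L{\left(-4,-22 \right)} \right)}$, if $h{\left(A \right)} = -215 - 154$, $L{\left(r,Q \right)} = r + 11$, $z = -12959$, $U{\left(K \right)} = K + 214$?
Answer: $\frac{1317481056}{618605} \approx 2129.8$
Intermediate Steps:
$U{\left(K \right)} = 214 + K$
$L{\left(r,Q \right)} = 11 + r$
$h{\left(A \right)} = -369$
$\left(\frac{z}{9517} + \frac{114538}{U{\left(-149 \right)}}\right) - h{\left(L{\left(-4,-22 \right)} \right)} = \left(- \frac{12959}{9517} + \frac{114538}{214 - 149}\right) - -369 = \left(\left(-12959\right) \frac{1}{9517} + \frac{114538}{65}\right) + 369 = \left(- \frac{12959}{9517} + 114538 \cdot \frac{1}{65}\right) + 369 = \left(- \frac{12959}{9517} + \frac{114538}{65}\right) + 369 = \frac{1089215811}{618605} + 369 = \frac{1317481056}{618605}$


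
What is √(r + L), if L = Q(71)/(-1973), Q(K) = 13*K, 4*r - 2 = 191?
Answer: √744012381/3946 ≈ 6.9125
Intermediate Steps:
r = 193/4 (r = ½ + (¼)*191 = ½ + 191/4 = 193/4 ≈ 48.250)
L = -923/1973 (L = (13*71)/(-1973) = 923*(-1/1973) = -923/1973 ≈ -0.46782)
√(r + L) = √(193/4 - 923/1973) = √(377097/7892) = √744012381/3946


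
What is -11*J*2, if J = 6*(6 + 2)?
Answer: -1056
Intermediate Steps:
J = 48 (J = 6*8 = 48)
-11*J*2 = -11*48*2 = -528*2 = -1056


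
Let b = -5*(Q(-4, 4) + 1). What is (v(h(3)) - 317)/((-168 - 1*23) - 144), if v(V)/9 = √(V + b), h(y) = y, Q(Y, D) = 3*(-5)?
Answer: 317/335 - 9*√73/335 ≈ 0.71673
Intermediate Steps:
Q(Y, D) = -15
b = 70 (b = -5*(-15 + 1) = -5*(-14) = 70)
v(V) = 9*√(70 + V) (v(V) = 9*√(V + 70) = 9*√(70 + V))
(v(h(3)) - 317)/((-168 - 1*23) - 144) = (9*√(70 + 3) - 317)/((-168 - 1*23) - 144) = (9*√73 - 317)/((-168 - 23) - 144) = (-317 + 9*√73)/(-191 - 144) = (-317 + 9*√73)/(-335) = (-317 + 9*√73)*(-1/335) = 317/335 - 9*√73/335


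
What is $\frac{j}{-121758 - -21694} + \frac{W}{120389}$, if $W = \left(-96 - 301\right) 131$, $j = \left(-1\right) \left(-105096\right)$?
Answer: $- \frac{17038579}{11494852} \approx -1.4823$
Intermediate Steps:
$j = 105096$
$W = -52007$ ($W = \left(-397\right) 131 = -52007$)
$\frac{j}{-121758 - -21694} + \frac{W}{120389} = \frac{105096}{-121758 - -21694} - \frac{52007}{120389} = \frac{105096}{-121758 + 21694} - \frac{397}{919} = \frac{105096}{-100064} - \frac{397}{919} = 105096 \left(- \frac{1}{100064}\right) - \frac{397}{919} = - \frac{13137}{12508} - \frac{397}{919} = - \frac{17038579}{11494852}$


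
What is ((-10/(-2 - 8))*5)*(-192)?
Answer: -960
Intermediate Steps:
((-10/(-2 - 8))*5)*(-192) = ((-10/(-10))*5)*(-192) = (-1/10*(-10)*5)*(-192) = (1*5)*(-192) = 5*(-192) = -960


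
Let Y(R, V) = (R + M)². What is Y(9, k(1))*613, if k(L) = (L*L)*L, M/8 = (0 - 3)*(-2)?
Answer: 1991637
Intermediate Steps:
M = 48 (M = 8*((0 - 3)*(-2)) = 8*(-3*(-2)) = 8*6 = 48)
k(L) = L³ (k(L) = L²*L = L³)
Y(R, V) = (48 + R)² (Y(R, V) = (R + 48)² = (48 + R)²)
Y(9, k(1))*613 = (48 + 9)²*613 = 57²*613 = 3249*613 = 1991637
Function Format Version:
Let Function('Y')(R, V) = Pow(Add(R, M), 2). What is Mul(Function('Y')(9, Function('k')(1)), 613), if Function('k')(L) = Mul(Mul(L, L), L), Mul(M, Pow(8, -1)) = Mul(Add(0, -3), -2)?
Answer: 1991637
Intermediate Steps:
M = 48 (M = Mul(8, Mul(Add(0, -3), -2)) = Mul(8, Mul(-3, -2)) = Mul(8, 6) = 48)
Function('k')(L) = Pow(L, 3) (Function('k')(L) = Mul(Pow(L, 2), L) = Pow(L, 3))
Function('Y')(R, V) = Pow(Add(48, R), 2) (Function('Y')(R, V) = Pow(Add(R, 48), 2) = Pow(Add(48, R), 2))
Mul(Function('Y')(9, Function('k')(1)), 613) = Mul(Pow(Add(48, 9), 2), 613) = Mul(Pow(57, 2), 613) = Mul(3249, 613) = 1991637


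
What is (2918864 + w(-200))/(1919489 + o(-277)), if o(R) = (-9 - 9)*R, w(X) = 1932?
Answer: 2920796/1924475 ≈ 1.5177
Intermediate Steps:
o(R) = -18*R
(2918864 + w(-200))/(1919489 + o(-277)) = (2918864 + 1932)/(1919489 - 18*(-277)) = 2920796/(1919489 + 4986) = 2920796/1924475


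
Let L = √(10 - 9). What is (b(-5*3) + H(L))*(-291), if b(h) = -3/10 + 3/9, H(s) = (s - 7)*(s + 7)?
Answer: 139583/10 ≈ 13958.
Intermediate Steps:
L = 1 (L = √1 = 1)
H(s) = (-7 + s)*(7 + s)
b(h) = 1/30 (b(h) = -3*⅒ + 3*(⅑) = -3/10 + ⅓ = 1/30)
(b(-5*3) + H(L))*(-291) = (1/30 + (-49 + 1²))*(-291) = (1/30 + (-49 + 1))*(-291) = (1/30 - 48)*(-291) = -1439/30*(-291) = 139583/10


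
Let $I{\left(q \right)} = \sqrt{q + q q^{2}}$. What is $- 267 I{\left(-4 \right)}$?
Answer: $- 534 i \sqrt{17} \approx - 2201.7 i$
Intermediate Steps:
$I{\left(q \right)} = \sqrt{q + q^{3}}$
$- 267 I{\left(-4 \right)} = - 267 \sqrt{-4 + \left(-4\right)^{3}} = - 267 \sqrt{-4 - 64} = - 267 \sqrt{-68} = - 267 \cdot 2 i \sqrt{17} = - 534 i \sqrt{17}$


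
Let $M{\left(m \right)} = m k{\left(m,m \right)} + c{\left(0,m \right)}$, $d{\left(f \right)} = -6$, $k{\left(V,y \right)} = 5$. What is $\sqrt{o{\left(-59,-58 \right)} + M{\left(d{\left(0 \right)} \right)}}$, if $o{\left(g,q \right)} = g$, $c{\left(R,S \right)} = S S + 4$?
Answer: $7 i \approx 7.0 i$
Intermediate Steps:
$c{\left(R,S \right)} = 4 + S^{2}$ ($c{\left(R,S \right)} = S^{2} + 4 = 4 + S^{2}$)
$M{\left(m \right)} = 4 + m^{2} + 5 m$ ($M{\left(m \right)} = m 5 + \left(4 + m^{2}\right) = 5 m + \left(4 + m^{2}\right) = 4 + m^{2} + 5 m$)
$\sqrt{o{\left(-59,-58 \right)} + M{\left(d{\left(0 \right)} \right)}} = \sqrt{-59 + \left(4 + \left(-6\right)^{2} + 5 \left(-6\right)\right)} = \sqrt{-59 + \left(4 + 36 - 30\right)} = \sqrt{-59 + 10} = \sqrt{-49} = 7 i$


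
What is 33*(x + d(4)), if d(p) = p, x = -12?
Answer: -264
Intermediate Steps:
33*(x + d(4)) = 33*(-12 + 4) = 33*(-8) = -264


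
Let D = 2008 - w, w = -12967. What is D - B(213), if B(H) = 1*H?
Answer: 14762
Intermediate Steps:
B(H) = H
D = 14975 (D = 2008 - 1*(-12967) = 2008 + 12967 = 14975)
D - B(213) = 14975 - 1*213 = 14975 - 213 = 14762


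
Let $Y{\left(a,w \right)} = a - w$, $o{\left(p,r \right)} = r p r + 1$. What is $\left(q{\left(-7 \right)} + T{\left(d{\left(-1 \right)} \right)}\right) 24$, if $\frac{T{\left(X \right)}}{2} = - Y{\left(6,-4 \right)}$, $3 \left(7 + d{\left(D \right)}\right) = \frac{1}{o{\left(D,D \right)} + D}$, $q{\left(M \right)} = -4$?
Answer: $-576$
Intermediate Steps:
$o{\left(p,r \right)} = 1 + p r^{2}$ ($o{\left(p,r \right)} = p r r + 1 = p r^{2} + 1 = 1 + p r^{2}$)
$d{\left(D \right)} = -7 + \frac{1}{3 \left(1 + D + D^{3}\right)}$ ($d{\left(D \right)} = -7 + \frac{1}{3 \left(\left(1 + D D^{2}\right) + D\right)} = -7 + \frac{1}{3 \left(\left(1 + D^{3}\right) + D\right)} = -7 + \frac{1}{3 \left(1 + D + D^{3}\right)}$)
$T{\left(X \right)} = -20$ ($T{\left(X \right)} = 2 \left(- (6 - -4)\right) = 2 \left(- (6 + 4)\right) = 2 \left(\left(-1\right) 10\right) = 2 \left(-10\right) = -20$)
$\left(q{\left(-7 \right)} + T{\left(d{\left(-1 \right)} \right)}\right) 24 = \left(-4 - 20\right) 24 = \left(-24\right) 24 = -576$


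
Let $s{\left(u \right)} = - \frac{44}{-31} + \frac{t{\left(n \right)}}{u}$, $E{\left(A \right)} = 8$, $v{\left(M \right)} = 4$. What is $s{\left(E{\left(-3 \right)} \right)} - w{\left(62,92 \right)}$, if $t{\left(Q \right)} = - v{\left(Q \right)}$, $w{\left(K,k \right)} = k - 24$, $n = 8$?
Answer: $- \frac{4159}{62} \approx -67.081$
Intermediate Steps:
$w{\left(K,k \right)} = -24 + k$ ($w{\left(K,k \right)} = k - 24 = -24 + k$)
$t{\left(Q \right)} = -4$ ($t{\left(Q \right)} = \left(-1\right) 4 = -4$)
$s{\left(u \right)} = \frac{44}{31} - \frac{4}{u}$ ($s{\left(u \right)} = - \frac{44}{-31} - \frac{4}{u} = \left(-44\right) \left(- \frac{1}{31}\right) - \frac{4}{u} = \frac{44}{31} - \frac{4}{u}$)
$s{\left(E{\left(-3 \right)} \right)} - w{\left(62,92 \right)} = \left(\frac{44}{31} - \frac{4}{8}\right) - \left(-24 + 92\right) = \left(\frac{44}{31} - \frac{1}{2}\right) - 68 = \frac{57}{62} - 68 = - \frac{4159}{62}$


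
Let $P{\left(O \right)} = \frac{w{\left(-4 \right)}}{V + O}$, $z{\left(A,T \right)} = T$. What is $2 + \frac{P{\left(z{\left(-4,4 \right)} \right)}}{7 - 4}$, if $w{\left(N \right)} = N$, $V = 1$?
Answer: $\frac{26}{15} \approx 1.7333$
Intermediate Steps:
$P{\left(O \right)} = - \frac{4}{1 + O}$
$2 + \frac{P{\left(z{\left(-4,4 \right)} \right)}}{7 - 4} = 2 + \frac{\left(-4\right) \frac{1}{1 + 4}}{7 - 4} = 2 + \frac{\left(-4\right) \frac{1}{5}}{7 - 4} = 2 + \frac{\left(-4\right) \frac{1}{5}}{3} = 2 + \frac{1}{3} \left(- \frac{4}{5}\right) = 2 - \frac{4}{15} = \frac{26}{15}$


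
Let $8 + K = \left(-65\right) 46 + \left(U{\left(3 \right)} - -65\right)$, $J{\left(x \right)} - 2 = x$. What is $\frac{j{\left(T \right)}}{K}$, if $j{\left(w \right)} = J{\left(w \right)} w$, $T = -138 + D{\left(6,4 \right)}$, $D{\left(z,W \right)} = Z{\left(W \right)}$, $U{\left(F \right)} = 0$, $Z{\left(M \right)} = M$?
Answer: $- \frac{17688}{2933} \approx -6.0307$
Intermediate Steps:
$D{\left(z,W \right)} = W$
$T = -134$ ($T = -138 + 4 = -134$)
$J{\left(x \right)} = 2 + x$
$j{\left(w \right)} = w \left(2 + w\right)$ ($j{\left(w \right)} = \left(2 + w\right) w = w \left(2 + w\right)$)
$K = -2933$ ($K = -8 + \left(\left(-65\right) 46 + \left(0 - -65\right)\right) = -8 + \left(-2990 + \left(0 + 65\right)\right) = -8 + \left(-2990 + 65\right) = -8 - 2925 = -2933$)
$\frac{j{\left(T \right)}}{K} = \frac{\left(-134\right) \left(2 - 134\right)}{-2933} = \left(-134\right) \left(-132\right) \left(- \frac{1}{2933}\right) = 17688 \left(- \frac{1}{2933}\right) = - \frac{17688}{2933}$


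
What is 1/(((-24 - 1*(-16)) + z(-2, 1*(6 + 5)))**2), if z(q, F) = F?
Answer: 1/9 ≈ 0.11111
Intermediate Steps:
1/(((-24 - 1*(-16)) + z(-2, 1*(6 + 5)))**2) = 1/(((-24 - 1*(-16)) + 1*(6 + 5))**2) = 1/(((-24 + 16) + 1*11)**2) = 1/((-8 + 11)**2) = 1/(3**2) = 1/9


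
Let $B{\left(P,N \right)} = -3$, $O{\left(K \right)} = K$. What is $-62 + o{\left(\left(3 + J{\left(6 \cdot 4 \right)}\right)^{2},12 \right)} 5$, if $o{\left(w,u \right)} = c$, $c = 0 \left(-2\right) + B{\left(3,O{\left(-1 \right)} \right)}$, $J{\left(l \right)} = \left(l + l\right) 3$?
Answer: $-77$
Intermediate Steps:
$J{\left(l \right)} = 6 l$ ($J{\left(l \right)} = 2 l 3 = 6 l$)
$c = -3$ ($c = 0 \left(-2\right) - 3 = 0 - 3 = -3$)
$o{\left(w,u \right)} = -3$
$-62 + o{\left(\left(3 + J{\left(6 \cdot 4 \right)}\right)^{2},12 \right)} 5 = -62 - 15 = -77$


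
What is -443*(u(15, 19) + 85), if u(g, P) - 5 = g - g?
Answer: -39870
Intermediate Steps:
u(g, P) = 5 (u(g, P) = 5 + (g - g) = 5 + 0 = 5)
-443*(u(15, 19) + 85) = -443*(5 + 85) = -443*90 = -39870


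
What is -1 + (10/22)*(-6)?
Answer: -41/11 ≈ -3.7273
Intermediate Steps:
-1 + (10/22)*(-6) = -1 + (10*(1/22))*(-6) = -1 + (5/11)*(-6) = -1 - 30/11 = -41/11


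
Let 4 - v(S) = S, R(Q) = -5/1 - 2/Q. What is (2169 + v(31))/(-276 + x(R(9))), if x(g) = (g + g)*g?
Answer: -86751/8969 ≈ -9.6723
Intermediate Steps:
R(Q) = -5 - 2/Q (R(Q) = -5*1 - 2/Q = -5 - 2/Q)
x(g) = 2*g**2 (x(g) = (2*g)*g = 2*g**2)
v(S) = 4 - S
(2169 + v(31))/(-276 + x(R(9))) = (2169 + (4 - 1*31))/(-276 + 2*(-5 - 2/9)**2) = (2169 + (4 - 31))/(-276 + 2*(-5 - 2*1/9)**2) = (2169 - 27)/(-276 + 2*(-5 - 2/9)**2) = 2142/(-276 + 2*(-47/9)**2) = 2142/(-276 + 2*(2209/81)) = 2142/(-276 + 4418/81) = 2142/(-17938/81) = 2142*(-81/17938) = -86751/8969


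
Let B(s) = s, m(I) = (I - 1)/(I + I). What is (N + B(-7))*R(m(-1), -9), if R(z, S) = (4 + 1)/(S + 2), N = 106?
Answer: -495/7 ≈ -70.714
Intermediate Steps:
m(I) = (-1 + I)/(2*I) (m(I) = (-1 + I)/((2*I)) = (-1 + I)*(1/(2*I)) = (-1 + I)/(2*I))
R(z, S) = 5/(2 + S)
(N + B(-7))*R(m(-1), -9) = (106 - 7)*(5/(2 - 9)) = 99*(5/(-7)) = 99*(5*(-1/7)) = 99*(-5/7) = -495/7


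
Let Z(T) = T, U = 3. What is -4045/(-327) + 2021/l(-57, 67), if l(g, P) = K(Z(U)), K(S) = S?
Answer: 74778/109 ≈ 686.04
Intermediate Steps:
l(g, P) = 3
-4045/(-327) + 2021/l(-57, 67) = -4045/(-327) + 2021/3 = -4045*(-1/327) + 2021*(⅓) = 4045/327 + 2021/3 = 74778/109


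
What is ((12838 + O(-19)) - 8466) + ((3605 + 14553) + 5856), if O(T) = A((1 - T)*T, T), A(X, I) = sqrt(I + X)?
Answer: 28386 + I*sqrt(399) ≈ 28386.0 + 19.975*I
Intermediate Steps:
O(T) = sqrt(T + T*(1 - T)) (O(T) = sqrt(T + (1 - T)*T) = sqrt(T + T*(1 - T)))
((12838 + O(-19)) - 8466) + ((3605 + 14553) + 5856) = ((12838 + sqrt(-19*(2 - 1*(-19)))) - 8466) + ((3605 + 14553) + 5856) = ((12838 + sqrt(-19*(2 + 19))) - 8466) + (18158 + 5856) = ((12838 + sqrt(-19*21)) - 8466) + 24014 = ((12838 + sqrt(-399)) - 8466) + 24014 = ((12838 + I*sqrt(399)) - 8466) + 24014 = (4372 + I*sqrt(399)) + 24014 = 28386 + I*sqrt(399)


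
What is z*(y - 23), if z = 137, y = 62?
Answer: 5343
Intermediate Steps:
z*(y - 23) = 137*(62 - 23) = 137*39 = 5343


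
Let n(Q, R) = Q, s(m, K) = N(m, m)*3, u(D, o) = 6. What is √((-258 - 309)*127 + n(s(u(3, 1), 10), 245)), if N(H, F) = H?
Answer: 3*I*√7999 ≈ 268.31*I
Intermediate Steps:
s(m, K) = 3*m (s(m, K) = m*3 = 3*m)
√((-258 - 309)*127 + n(s(u(3, 1), 10), 245)) = √((-258 - 309)*127 + 3*6) = √(-567*127 + 18) = √(-72009 + 18) = √(-71991) = 3*I*√7999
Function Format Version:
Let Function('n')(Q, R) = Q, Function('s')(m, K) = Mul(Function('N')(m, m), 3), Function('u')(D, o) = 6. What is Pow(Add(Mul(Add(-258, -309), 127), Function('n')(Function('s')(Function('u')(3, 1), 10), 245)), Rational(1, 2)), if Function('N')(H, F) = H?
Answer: Mul(3, I, Pow(7999, Rational(1, 2))) ≈ Mul(268.31, I)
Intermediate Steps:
Function('s')(m, K) = Mul(3, m) (Function('s')(m, K) = Mul(m, 3) = Mul(3, m))
Pow(Add(Mul(Add(-258, -309), 127), Function('n')(Function('s')(Function('u')(3, 1), 10), 245)), Rational(1, 2)) = Pow(Add(Mul(Add(-258, -309), 127), Mul(3, 6)), Rational(1, 2)) = Pow(Add(Mul(-567, 127), 18), Rational(1, 2)) = Pow(Add(-72009, 18), Rational(1, 2)) = Pow(-71991, Rational(1, 2)) = Mul(3, I, Pow(7999, Rational(1, 2)))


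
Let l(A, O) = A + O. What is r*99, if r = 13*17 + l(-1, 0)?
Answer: 21780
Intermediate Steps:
r = 220 (r = 13*17 + (-1 + 0) = 221 - 1 = 220)
r*99 = 220*99 = 21780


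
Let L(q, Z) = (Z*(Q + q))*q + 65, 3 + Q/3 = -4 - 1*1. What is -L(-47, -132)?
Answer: 440419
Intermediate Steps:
Q = -24 (Q = -9 + 3*(-4 - 1*1) = -9 + 3*(-4 - 1) = -9 + 3*(-5) = -9 - 15 = -24)
L(q, Z) = 65 + Z*q*(-24 + q) (L(q, Z) = (Z*(-24 + q))*q + 65 = Z*q*(-24 + q) + 65 = 65 + Z*q*(-24 + q))
-L(-47, -132) = -(65 - 132*(-47)**2 - 24*(-132)*(-47)) = -(65 - 132*2209 - 148896) = -(65 - 291588 - 148896) = -1*(-440419) = 440419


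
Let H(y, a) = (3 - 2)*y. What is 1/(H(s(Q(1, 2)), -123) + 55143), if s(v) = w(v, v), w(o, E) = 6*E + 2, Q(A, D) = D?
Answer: 1/55157 ≈ 1.8130e-5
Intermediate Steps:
w(o, E) = 2 + 6*E
s(v) = 2 + 6*v
H(y, a) = y (H(y, a) = 1*y = y)
1/(H(s(Q(1, 2)), -123) + 55143) = 1/((2 + 6*2) + 55143) = 1/((2 + 12) + 55143) = 1/(14 + 55143) = 1/55157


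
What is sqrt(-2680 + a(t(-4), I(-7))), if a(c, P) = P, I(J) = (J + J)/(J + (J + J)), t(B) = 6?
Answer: I*sqrt(24114)/3 ≈ 51.762*I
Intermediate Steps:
I(J) = 2/3 (I(J) = (2*J)/(J + 2*J) = (2*J)/((3*J)) = (2*J)*(1/(3*J)) = 2/3)
sqrt(-2680 + a(t(-4), I(-7))) = sqrt(-2680 + 2/3) = sqrt(-8038/3) = I*sqrt(24114)/3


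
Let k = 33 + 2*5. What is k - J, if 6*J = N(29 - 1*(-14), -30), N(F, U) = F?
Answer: 215/6 ≈ 35.833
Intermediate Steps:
k = 43 (k = 33 + 10 = 43)
J = 43/6 (J = (29 - 1*(-14))/6 = (29 + 14)/6 = (⅙)*43 = 43/6 ≈ 7.1667)
k - J = 43 - 1*43/6 = 43 - 43/6 = 215/6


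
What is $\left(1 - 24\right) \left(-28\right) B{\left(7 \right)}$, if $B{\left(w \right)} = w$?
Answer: $4508$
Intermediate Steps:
$\left(1 - 24\right) \left(-28\right) B{\left(7 \right)} = \left(1 - 24\right) \left(-28\right) 7 = \left(-23\right) \left(-28\right) 7 = 644 \cdot 7 = 4508$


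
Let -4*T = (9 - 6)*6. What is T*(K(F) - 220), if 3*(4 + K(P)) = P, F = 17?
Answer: 1965/2 ≈ 982.50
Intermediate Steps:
T = -9/2 (T = -(9 - 6)*6/4 = -3*6/4 = -1/4*18 = -9/2 ≈ -4.5000)
K(P) = -4 + P/3
T*(K(F) - 220) = -9*((-4 + (1/3)*17) - 220)/2 = -9*((-4 + 17/3) - 220)/2 = -9*(5/3 - 220)/2 = -9/2*(-655/3) = 1965/2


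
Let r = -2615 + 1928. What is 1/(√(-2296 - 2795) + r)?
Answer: -229/159020 - I*√5091/477060 ≈ -0.0014401 - 0.00014956*I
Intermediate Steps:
r = -687
1/(√(-2296 - 2795) + r) = 1/(√(-2296 - 2795) - 687) = 1/(√(-5091) - 687) = 1/(I*√5091 - 687) = 1/(-687 + I*√5091)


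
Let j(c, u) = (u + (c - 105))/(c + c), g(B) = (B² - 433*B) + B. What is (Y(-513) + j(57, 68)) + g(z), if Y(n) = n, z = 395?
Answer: -862286/57 ≈ -15128.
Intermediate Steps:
g(B) = B² - 432*B
j(c, u) = (-105 + c + u)/(2*c) (j(c, u) = (u + (-105 + c))/((2*c)) = (-105 + c + u)*(1/(2*c)) = (-105 + c + u)/(2*c))
(Y(-513) + j(57, 68)) + g(z) = (-513 + (½)*(-105 + 57 + 68)/57) + 395*(-432 + 395) = (-513 + (½)*(1/57)*20) + 395*(-37) = (-513 + 10/57) - 14615 = -29231/57 - 14615 = -862286/57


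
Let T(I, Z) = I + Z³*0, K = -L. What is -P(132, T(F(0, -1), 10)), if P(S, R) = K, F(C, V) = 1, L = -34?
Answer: -34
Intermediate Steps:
K = 34 (K = -1*(-34) = 34)
T(I, Z) = I (T(I, Z) = I + 0 = I)
P(S, R) = 34
-P(132, T(F(0, -1), 10)) = -1*34 = -34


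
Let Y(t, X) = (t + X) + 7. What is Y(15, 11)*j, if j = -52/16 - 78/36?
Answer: -715/4 ≈ -178.75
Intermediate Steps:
Y(t, X) = 7 + X + t (Y(t, X) = (X + t) + 7 = 7 + X + t)
j = -65/12 (j = -52*1/16 - 78*1/36 = -13/4 - 13/6 = -65/12 ≈ -5.4167)
Y(15, 11)*j = (7 + 11 + 15)*(-65/12) = 33*(-65/12) = -715/4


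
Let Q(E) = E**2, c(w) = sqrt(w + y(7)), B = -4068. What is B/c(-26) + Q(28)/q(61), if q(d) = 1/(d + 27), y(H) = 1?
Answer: 68992 + 4068*I/5 ≈ 68992.0 + 813.6*I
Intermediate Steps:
q(d) = 1/(27 + d)
c(w) = sqrt(1 + w) (c(w) = sqrt(w + 1) = sqrt(1 + w))
B/c(-26) + Q(28)/q(61) = -4068/sqrt(1 - 26) + 28**2/(1/(27 + 61)) = -4068*(-I/5) + 784/(1/88) = -(-4068)*I/5 + 784*88 = 4068*I/5 + 68992 = 68992 + 4068*I/5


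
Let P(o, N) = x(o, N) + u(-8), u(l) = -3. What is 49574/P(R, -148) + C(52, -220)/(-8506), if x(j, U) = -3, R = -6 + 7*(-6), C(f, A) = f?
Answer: -105419189/12759 ≈ -8262.3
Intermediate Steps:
R = -48 (R = -6 - 42 = -48)
P(o, N) = -6 (P(o, N) = -3 - 3 = -6)
49574/P(R, -148) + C(52, -220)/(-8506) = 49574/(-6) + 52/(-8506) = 49574*(-1/6) + 52*(-1/8506) = -24787/3 - 26/4253 = -105419189/12759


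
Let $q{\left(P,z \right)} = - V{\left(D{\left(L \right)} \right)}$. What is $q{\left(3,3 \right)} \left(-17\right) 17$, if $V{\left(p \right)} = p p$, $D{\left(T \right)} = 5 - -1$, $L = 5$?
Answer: $10404$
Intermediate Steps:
$D{\left(T \right)} = 6$ ($D{\left(T \right)} = 5 + 1 = 6$)
$V{\left(p \right)} = p^{2}$
$q{\left(P,z \right)} = -36$ ($q{\left(P,z \right)} = - 6^{2} = \left(-1\right) 36 = -36$)
$q{\left(3,3 \right)} \left(-17\right) 17 = \left(-36\right) \left(-17\right) 17 = 612 \cdot 17 = 10404$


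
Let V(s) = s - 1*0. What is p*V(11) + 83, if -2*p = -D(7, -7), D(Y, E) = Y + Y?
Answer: 160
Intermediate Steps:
D(Y, E) = 2*Y
V(s) = s (V(s) = s + 0 = s)
p = 7 (p = -(-1)*2*7/2 = -(-1)*14/2 = -½*(-14) = 7)
p*V(11) + 83 = 7*11 + 83 = 77 + 83 = 160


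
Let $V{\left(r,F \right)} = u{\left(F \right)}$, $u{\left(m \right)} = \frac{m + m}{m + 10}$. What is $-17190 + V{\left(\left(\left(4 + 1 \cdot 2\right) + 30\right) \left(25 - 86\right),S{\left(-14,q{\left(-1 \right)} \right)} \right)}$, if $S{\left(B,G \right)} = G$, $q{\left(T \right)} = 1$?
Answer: $- \frac{189088}{11} \approx -17190.0$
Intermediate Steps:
$u{\left(m \right)} = \frac{2 m}{10 + m}$
$V{\left(r,F \right)} = \frac{2 F}{10 + F}$
$-17190 + V{\left(\left(\left(4 + 1 \cdot 2\right) + 30\right) \left(25 - 86\right),S{\left(-14,q{\left(-1 \right)} \right)} \right)} = -17190 + 2 \cdot 1 \frac{1}{10 + 1} = -17190 + 2 \cdot 1 \cdot \frac{1}{11} = -17190 + \frac{2}{11} = - \frac{189088}{11}$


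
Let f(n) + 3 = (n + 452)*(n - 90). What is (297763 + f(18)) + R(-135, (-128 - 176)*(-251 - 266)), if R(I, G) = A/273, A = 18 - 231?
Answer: 24016649/91 ≈ 2.6392e+5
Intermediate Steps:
A = -213
f(n) = -3 + (-90 + n)*(452 + n) (f(n) = -3 + (n + 452)*(n - 90) = -3 + (452 + n)*(-90 + n) = -3 + (-90 + n)*(452 + n))
R(I, G) = -71/91 (R(I, G) = -213/273 = -213*1/273 = -71/91)
(297763 + f(18)) + R(-135, (-128 - 176)*(-251 - 266)) = (297763 + (-40683 + 18**2 + 362*18)) - 71/91 = (297763 + (-40683 + 324 + 6516)) - 71/91 = (297763 - 33843) - 71/91 = 263920 - 71/91 = 24016649/91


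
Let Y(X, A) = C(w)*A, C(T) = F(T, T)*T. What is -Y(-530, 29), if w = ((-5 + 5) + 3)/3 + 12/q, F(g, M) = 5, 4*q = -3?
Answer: 2175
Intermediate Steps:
q = -¾ (q = (¼)*(-3) = -¾ ≈ -0.75000)
w = -15 (w = ((-5 + 5) + 3)/3 + 12/(-¾) = (0 + 3)*(⅓) + 12*(-4/3) = 3*(⅓) - 16 = 1 - 16 = -15)
C(T) = 5*T
Y(X, A) = -75*A (Y(X, A) = (5*(-15))*A = -75*A)
-Y(-530, 29) = -(-75)*29 = -1*(-2175) = 2175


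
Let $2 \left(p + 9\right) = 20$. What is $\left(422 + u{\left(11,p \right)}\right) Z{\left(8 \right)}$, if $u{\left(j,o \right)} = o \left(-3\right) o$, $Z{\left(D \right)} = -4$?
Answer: $-1676$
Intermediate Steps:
$p = 1$ ($p = -9 + \frac{1}{2} \cdot 20 = -9 + 10 = 1$)
$u{\left(j,o \right)} = - 3 o^{2}$ ($u{\left(j,o \right)} = - 3 o o = - 3 o^{2}$)
$\left(422 + u{\left(11,p \right)}\right) Z{\left(8 \right)} = \left(422 - 3 \cdot 1^{2}\right) \left(-4\right) = \left(422 - 3\right) \left(-4\right) = 419 \left(-4\right) = -1676$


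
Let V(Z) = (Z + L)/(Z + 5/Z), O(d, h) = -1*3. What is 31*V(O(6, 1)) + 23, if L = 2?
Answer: 415/14 ≈ 29.643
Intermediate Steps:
O(d, h) = -3
V(Z) = (2 + Z)/(Z + 5/Z) (V(Z) = (Z + 2)/(Z + 5/Z) = (2 + Z)/(Z + 5/Z))
31*V(O(6, 1)) + 23 = 31*(-3*(2 - 3)/(5 + (-3)²)) + 23 = 31*(-3*(-1)/(5 + 9)) + 23 = 31*(-3*(-1)/14) + 23 = 31*(-3*1/14*(-1)) + 23 = 31*(3/14) + 23 = 93/14 + 23 = 415/14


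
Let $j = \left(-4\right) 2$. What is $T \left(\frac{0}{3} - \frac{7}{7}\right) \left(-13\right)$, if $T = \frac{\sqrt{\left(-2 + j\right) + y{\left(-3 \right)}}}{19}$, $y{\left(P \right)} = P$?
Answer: $\frac{13 i \sqrt{13}}{19} \approx 2.467 i$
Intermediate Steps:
$j = -8$
$T = \frac{i \sqrt{13}}{19}$ ($T = \frac{\sqrt{\left(-2 - 8\right) - 3}}{19} = \sqrt{-10 - 3} \cdot \frac{1}{19} = \sqrt{-13} \cdot \frac{1}{19} = i \sqrt{13} \cdot \frac{1}{19} = \frac{i \sqrt{13}}{19} \approx 0.18977 i$)
$T \left(\frac{0}{3} - \frac{7}{7}\right) \left(-13\right) = \frac{i \sqrt{13}}{19} \left(\frac{0}{3} - \frac{7}{7}\right) \left(-13\right) = \frac{i \sqrt{13}}{19} \left(0 \cdot \frac{1}{3} - 1\right) \left(-13\right) = \frac{i \sqrt{13}}{19} \left(0 - 1\right) \left(-13\right) = \frac{i \sqrt{13}}{19} \left(-1\right) \left(-13\right) = - \frac{i \sqrt{13}}{19} \left(-13\right) = \frac{13 i \sqrt{13}}{19}$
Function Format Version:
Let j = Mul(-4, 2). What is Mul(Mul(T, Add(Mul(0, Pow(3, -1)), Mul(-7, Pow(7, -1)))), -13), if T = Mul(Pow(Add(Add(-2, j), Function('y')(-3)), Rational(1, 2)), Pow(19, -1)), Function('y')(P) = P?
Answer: Mul(Rational(13, 19), I, Pow(13, Rational(1, 2))) ≈ Mul(2.4670, I)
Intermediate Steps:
j = -8
T = Mul(Rational(1, 19), I, Pow(13, Rational(1, 2))) (T = Mul(Pow(Add(Add(-2, -8), -3), Rational(1, 2)), Pow(19, -1)) = Mul(Pow(Add(-10, -3), Rational(1, 2)), Rational(1, 19)) = Mul(Pow(-13, Rational(1, 2)), Rational(1, 19)) = Mul(Mul(I, Pow(13, Rational(1, 2))), Rational(1, 19)) = Mul(Rational(1, 19), I, Pow(13, Rational(1, 2))) ≈ Mul(0.18977, I))
Mul(Mul(T, Add(Mul(0, Pow(3, -1)), Mul(-7, Pow(7, -1)))), -13) = Mul(Mul(Mul(Rational(1, 19), I, Pow(13, Rational(1, 2))), Add(Mul(0, Pow(3, -1)), Mul(-7, Pow(7, -1)))), -13) = Mul(Mul(Mul(Rational(1, 19), I, Pow(13, Rational(1, 2))), Add(Mul(0, Rational(1, 3)), Mul(-7, Rational(1, 7)))), -13) = Mul(Mul(Mul(Rational(1, 19), I, Pow(13, Rational(1, 2))), Add(0, -1)), -13) = Mul(Mul(Mul(Rational(1, 19), I, Pow(13, Rational(1, 2))), -1), -13) = Mul(Mul(Rational(-1, 19), I, Pow(13, Rational(1, 2))), -13) = Mul(Rational(13, 19), I, Pow(13, Rational(1, 2)))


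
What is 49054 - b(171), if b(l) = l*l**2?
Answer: -4951157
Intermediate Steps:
b(l) = l**3
49054 - b(171) = 49054 - 1*171**3 = 49054 - 1*5000211 = 49054 - 5000211 = -4951157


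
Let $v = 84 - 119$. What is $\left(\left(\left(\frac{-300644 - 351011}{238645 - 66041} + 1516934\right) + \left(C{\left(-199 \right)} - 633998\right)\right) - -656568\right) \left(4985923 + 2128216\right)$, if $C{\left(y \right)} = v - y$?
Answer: $\frac{1890598117510468563}{172604} \approx 1.0953 \cdot 10^{13}$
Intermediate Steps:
$v = -35$ ($v = 84 - 119 = -35$)
$C{\left(y \right)} = -35 - y$
$\left(\left(\left(\frac{-300644 - 351011}{238645 - 66041} + 1516934\right) + \left(C{\left(-199 \right)} - 633998\right)\right) - -656568\right) \left(4985923 + 2128216\right) = \left(\left(\left(\frac{-300644 - 351011}{238645 - 66041} + 1516934\right) - 633834\right) - -656568\right) \left(4985923 + 2128216\right) = \left(\left(\left(- \frac{651655}{172604} + 1516934\right) + \left(\left(-35 + 199\right) - 633998\right)\right) + 656568\right) 7114139 = \left(\left(\left(\left(-651655\right) \frac{1}{172604} + 1516934\right) + \left(164 - 633998\right)\right) + 656568\right) 7114139 = \left(\left(\left(- \frac{651655}{172604} + 1516934\right) - 633834\right) + 656568\right) 7114139 = \left(\left(\frac{261828224481}{172604} - 633834\right) + 656568\right) 7114139 = \left(\frac{152425940745}{172604} + 656568\right) 7114139 = \frac{265752203817}{172604} \cdot 7114139 = \frac{1890598117510468563}{172604}$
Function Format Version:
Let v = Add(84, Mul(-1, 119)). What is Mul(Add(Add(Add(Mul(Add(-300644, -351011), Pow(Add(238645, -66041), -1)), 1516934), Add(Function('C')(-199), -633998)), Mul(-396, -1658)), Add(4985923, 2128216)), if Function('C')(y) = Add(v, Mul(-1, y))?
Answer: Rational(1890598117510468563, 172604) ≈ 1.0953e+13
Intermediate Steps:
v = -35 (v = Add(84, -119) = -35)
Function('C')(y) = Add(-35, Mul(-1, y))
Mul(Add(Add(Add(Mul(Add(-300644, -351011), Pow(Add(238645, -66041), -1)), 1516934), Add(Function('C')(-199), -633998)), Mul(-396, -1658)), Add(4985923, 2128216)) = Mul(Add(Add(Add(Mul(Add(-300644, -351011), Pow(Add(238645, -66041), -1)), 1516934), Add(Add(-35, Mul(-1, -199)), -633998)), Mul(-396, -1658)), Add(4985923, 2128216)) = Mul(Add(Add(Add(Mul(-651655, Pow(172604, -1)), 1516934), Add(Add(-35, 199), -633998)), 656568), 7114139) = Mul(Add(Add(Add(Mul(-651655, Rational(1, 172604)), 1516934), Add(164, -633998)), 656568), 7114139) = Mul(Add(Add(Add(Rational(-651655, 172604), 1516934), -633834), 656568), 7114139) = Mul(Add(Add(Rational(261828224481, 172604), -633834), 656568), 7114139) = Mul(Add(Rational(152425940745, 172604), 656568), 7114139) = Mul(Rational(265752203817, 172604), 7114139) = Rational(1890598117510468563, 172604)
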